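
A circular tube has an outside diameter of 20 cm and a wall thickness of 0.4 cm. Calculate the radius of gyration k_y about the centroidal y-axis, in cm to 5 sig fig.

Treat the section as a set of non-overlapping primitives; coordinates are from the bounding-box lower-left.
Outer circle: ⌀20, A = 314.1593 cm², x = 10 cm, Ī = 7853.982 cm⁴.
Bore (subtracted): ⌀19.2, A = 289.5292 cm², x = 10 cm, Ī = 6670.752 cm⁴.
By symmetry the centroid is at mid-width, x̄ = 10 cm.
All pieces are centred on the centroidal y-axis, so I = ΣĪ (holes subtracted) = 1183.229 cm⁴.
Radius of gyration: k = √(I/A) = √(1183.229 / 24.63009) = 6.931089 cm.

k_y ≈ 6.9311 cm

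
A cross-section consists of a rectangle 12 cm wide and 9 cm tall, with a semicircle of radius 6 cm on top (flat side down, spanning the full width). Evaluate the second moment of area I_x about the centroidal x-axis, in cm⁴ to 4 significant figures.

Break the section into simple shapes (no overlaps), measuring from the bottom-left corner of the bounding box.
Rectangular body: 12 × 9, A = 108 cm², y = 4.5 cm, Ī = 729 cm⁴.
Semicircular cap: semicircle r = 6, A = 56.5487 cm², y = 11.5465 cm, Ī = 142.245 cm⁴.
Centroid: ȳ = ΣA·y / ΣA = 6.92159 cm.
Transfer each piece to the centroidal x-axis using Ī + A·d² with d = y − 6.92159:
  rectangular body: d = -2.42159 cm → contributes +1362.32 cm⁴
  semicircular cap: d = 4.62489 cm → contributes +1351.8 cm⁴
Total I = 2714.12 cm⁴.

I_x ≈ 2714 cm⁴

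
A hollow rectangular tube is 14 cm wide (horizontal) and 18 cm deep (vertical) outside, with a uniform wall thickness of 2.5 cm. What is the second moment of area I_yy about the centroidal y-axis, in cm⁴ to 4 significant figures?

Break the section into simple shapes (no overlaps), measuring from the bottom-left corner of the bounding box.
Outer rectangle: 14 × 18, A = 252 cm², x = 7 cm, Ī = 4 116 cm⁴.
Inner void (subtracted): 9 × 13, A = 117 cm², x = 7 cm, Ī = 789.75 cm⁴.
By symmetry the centroid is at mid-width, x̄ = 7 cm.
All pieces are centred on the centroidal y-axis, so I = ΣĪ (holes subtracted) = 3326.25 cm⁴.

I_yy ≈ 3326 cm⁴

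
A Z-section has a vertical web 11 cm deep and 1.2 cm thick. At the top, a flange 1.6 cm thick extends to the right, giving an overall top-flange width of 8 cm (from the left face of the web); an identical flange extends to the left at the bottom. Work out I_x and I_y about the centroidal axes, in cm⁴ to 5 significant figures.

Decompose the section into non-overlapping parts with the origin at the bottom-left of its bounding rectangle.
Web: 1.2 × 11, A = 13.2 cm², y = 5.5 cm, Ī = 133.1 cm⁴.
Top flange (beyond web): 6.8 × 1.6, A = 10.88 cm², y = 10.2 cm, Ī = 2.321067 cm⁴.
Bottom flange (beyond web): 6.8 × 1.6, A = 10.88 cm², y = 0.8 cm, Ī = 2.321067 cm⁴.
Centroid: ȳ = ΣA·y / ΣA = 5.5 cm.
Transfer each piece to the centroidal x-axis using Ī + A·d² with d = y − 5.5:
  web: d = 0 cm → contributes +133.1 cm⁴
  top flange (beyond web): d = 4.7 cm → contributes +242.6603 cm⁴
  bottom flange (beyond web): d = -4.7 cm → contributes +242.6603 cm⁴
Total I = 618.4205 cm⁴.
For the y-axis: x̄ = 7.4 cm.
Repeating about the centroidal y-axis gives I_y = 433.5925 cm⁴.

I_x ≈ 618.42 cm⁴, I_y ≈ 433.59 cm⁴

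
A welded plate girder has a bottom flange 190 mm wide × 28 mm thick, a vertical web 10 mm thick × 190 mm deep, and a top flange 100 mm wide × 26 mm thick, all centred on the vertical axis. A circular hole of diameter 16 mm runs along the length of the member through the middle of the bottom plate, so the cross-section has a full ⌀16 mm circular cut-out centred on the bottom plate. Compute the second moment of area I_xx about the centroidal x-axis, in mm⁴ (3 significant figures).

Treat the section as a set of non-overlapping primitives; coordinates are from the bounding-box lower-left.
Bottom plate: 190 × 28, A = 5 320 mm², y = 14 mm, Ī = 347 573 mm⁴.
Web plate: 10 × 190, A = 1 900 mm², y = 123 mm, Ī = 5 715 833 mm⁴.
Top plate: 100 × 26, A = 2 600 mm², y = 231 mm, Ī = 146 467 mm⁴.
Hole (subtracted): ⌀16, A = 201.06 mm², y = 14 mm, Ī = 3 217 mm⁴.
Centroid: ȳ = ΣA·y / ΣA = 94.186 mm.
Transfer each piece to the centroidal x-axis using Ī + A·d² with d = y − 94.186:
  bottom plate: d = -80.186 mm → contributes +34 553 711 mm⁴
  web plate: d = 28.814 mm → contributes +7 293 349 mm⁴
  top plate: d = 136.81 mm → contributes +48 813 758 mm⁴
  hole: d = -80.186 mm → contributes −1 295 990 mm⁴
Total I = 89 364 829 mm⁴.

I_xx ≈ 8.94 × 10⁷ mm⁴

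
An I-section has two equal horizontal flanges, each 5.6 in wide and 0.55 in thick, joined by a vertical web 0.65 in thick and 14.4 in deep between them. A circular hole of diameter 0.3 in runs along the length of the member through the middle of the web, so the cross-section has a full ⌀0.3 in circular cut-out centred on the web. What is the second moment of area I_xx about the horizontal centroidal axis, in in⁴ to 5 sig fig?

I_xx ≈ 506.09 in⁴

Split into non-overlapping primitives; take the origin at the lower-left of the bounding box.
Bottom flange: 5.6 × 0.55, A = 3.08 in², y = 0.275 in, Ī = 0.07764167 in⁴.
Web: 0.65 × 14.4, A = 9.36 in², y = 7.75 in, Ī = 161.7408 in⁴.
Top flange: 5.6 × 0.55, A = 3.08 in², y = 15.225 in, Ī = 0.07764167 in⁴.
Hole (subtracted): ⌀0.3, A = 0.07068583 in², y = 7.75 in, Ī = 0.0003976078 in⁴.
By symmetry the centroid is at mid-height, ȳ = 7.75 in.
Transfer each piece to the horizontal centroidal axis using Ī + A·d² with d = y − 7.75:
  bottom flange: d = -7.475 in → contributes +172.1746 in⁴
  web: d = 0 in → contributes +161.7408 in⁴
  top flange: d = 7.475 in → contributes +172.1746 in⁴
  hole: d = 0 in → contributes −0.0003976078 in⁴
Total I = 506.0895 in⁴.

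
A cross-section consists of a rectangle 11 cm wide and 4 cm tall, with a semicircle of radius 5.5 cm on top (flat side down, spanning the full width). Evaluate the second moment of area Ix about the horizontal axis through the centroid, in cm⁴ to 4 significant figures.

Ix ≈ 588.3 cm⁴

Split into non-overlapping primitives; take the origin at the lower-left of the bounding box.
Rectangular body: 11 × 4, A = 44 cm², y = 2 cm, Ī = 58.6667 cm⁴.
Semicircular cap: semicircle r = 5.5, A = 47.5166 cm², y = 6.33427 cm, Ī = 100.434 cm⁴.
Centroid: ȳ = ΣA·y / ΣA = 4.25041 cm.
Transfer each piece to the horizontal axis through the centroid using Ī + A·d² with d = y − 4.25041:
  rectangular body: d = -2.25041 cm → contributes +281.498 cm⁴
  semicircular cap: d = 2.08386 cm → contributes +306.774 cm⁴
Total I = 588.272 cm⁴.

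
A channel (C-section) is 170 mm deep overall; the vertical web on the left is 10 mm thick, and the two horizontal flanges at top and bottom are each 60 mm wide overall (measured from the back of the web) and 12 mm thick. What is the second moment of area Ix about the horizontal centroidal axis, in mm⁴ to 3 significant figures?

Ix ≈ 1.16 × 10⁷ mm⁴

Split into non-overlapping primitives; take the origin at the lower-left of the bounding box.
Web: 10 × 170, A = 1 700 mm², y = 85 mm, Ī = 4 094 167 mm⁴.
Top flange (beyond web): 50 × 12, A = 600 mm², y = 164 mm, Ī = 7 200 mm⁴.
Bottom flange (beyond web): 50 × 12, A = 600 mm², y = 6 mm, Ī = 7 200 mm⁴.
By symmetry the centroid is at mid-height, ȳ = 85 mm.
Transfer each piece to the horizontal centroidal axis using Ī + A·d² with d = y − 85:
  web: d = 0 mm → contributes +4 094 167 mm⁴
  top flange (beyond web): d = 79 mm → contributes +3 751 800 mm⁴
  bottom flange (beyond web): d = -79 mm → contributes +3 751 800 mm⁴
Total I = 11 597 767 mm⁴.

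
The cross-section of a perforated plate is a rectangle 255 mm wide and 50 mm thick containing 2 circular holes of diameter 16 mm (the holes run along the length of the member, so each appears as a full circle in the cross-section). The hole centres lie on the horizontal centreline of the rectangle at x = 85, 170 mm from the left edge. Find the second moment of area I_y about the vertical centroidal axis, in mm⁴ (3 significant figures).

I_y ≈ 6.84 × 10⁷ mm⁴

Treat the section as a set of non-overlapping primitives; coordinates are from the bounding-box lower-left.
Plate: 255 × 50, A = 12 750 mm², x = 127.5 mm, Ī = 69 089 063 mm⁴.
Hole 1 (subtracted): ⌀16, A = 201.06 mm², x = 85 mm, Ī = 3 217 mm⁴.
Hole 2 (subtracted): ⌀16, A = 201.06 mm², x = 170 mm, Ī = 3 217 mm⁴.
By symmetry the centroid is at mid-width, x̄ = 127.5 mm.
Transfer each piece to the vertical centroidal axis using Ī + A·d² with d = x − 127.5:
  plate: d = 0 mm → contributes +69 089 063 mm⁴
  hole 1: d = -42.5 mm → contributes −366 385 mm⁴
  hole 2: d = 42.5 mm → contributes −366 385 mm⁴
Total I = 68 356 292 mm⁴.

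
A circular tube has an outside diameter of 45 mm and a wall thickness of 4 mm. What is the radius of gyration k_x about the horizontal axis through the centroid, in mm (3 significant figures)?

k_x ≈ 14.6 mm

Break the section into simple shapes (no overlaps), measuring from the bottom-left corner of the bounding box.
Outer circle: ⌀45, A = 1590.4 mm², y = 22.5 mm, Ī = 201 289 mm⁴.
Bore (subtracted): ⌀37, A = 1075.2 mm², y = 22.5 mm, Ī = 91 998 mm⁴.
By symmetry the centroid is at mid-height, ȳ = 22.5 mm.
All pieces are centred on the horizontal axis through the centroid, so I = ΣĪ (holes subtracted) = 109 291 mm⁴.
Radius of gyration: k = √(I/A) = √(109 291 / 515.22) = 14.565 mm.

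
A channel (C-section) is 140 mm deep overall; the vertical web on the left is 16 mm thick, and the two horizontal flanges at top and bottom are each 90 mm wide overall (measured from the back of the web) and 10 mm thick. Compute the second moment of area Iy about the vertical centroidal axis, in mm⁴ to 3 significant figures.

Decompose the section into non-overlapping parts with the origin at the bottom-left of its bounding rectangle.
Web: 16 × 140, A = 2 240 mm², x = 8 mm, Ī = 47 787 mm⁴.
Top flange (beyond web): 74 × 10, A = 740 mm², x = 53 mm, Ī = 337 687 mm⁴.
Bottom flange (beyond web): 74 × 10, A = 740 mm², x = 53 mm, Ī = 337 687 mm⁴.
Centroid: x̄ = ΣA·x / ΣA = 25.903 mm.
Transfer each piece to the vertical centroidal axis using Ī + A·d² with d = x − 25.903:
  web: d = -17.903 mm → contributes +765 764 mm⁴
  top flange (beyond web): d = 27.097 mm → contributes +881 021 mm⁴
  bottom flange (beyond web): d = 27.097 mm → contributes +881 021 mm⁴
Total I = 2 527 805 mm⁴.

Iy ≈ 2.53 × 10⁶ mm⁴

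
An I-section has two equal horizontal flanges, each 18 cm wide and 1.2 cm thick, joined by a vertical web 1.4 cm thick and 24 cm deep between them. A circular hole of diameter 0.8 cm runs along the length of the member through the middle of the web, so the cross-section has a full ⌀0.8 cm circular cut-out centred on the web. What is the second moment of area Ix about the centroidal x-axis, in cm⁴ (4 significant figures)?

Break the section into simple shapes (no overlaps), measuring from the bottom-left corner of the bounding box.
Bottom flange: 18 × 1.2, A = 21.6 cm², y = 0.6 cm, Ī = 2.592 cm⁴.
Web: 1.4 × 24, A = 33.6 cm², y = 13.2 cm, Ī = 1612.8 cm⁴.
Top flange: 18 × 1.2, A = 21.6 cm², y = 25.8 cm, Ī = 2.592 cm⁴.
Hole (subtracted): ⌀0.8, A = 0.502655 cm², y = 13.2 cm, Ī = 0.0201062 cm⁴.
By symmetry the centroid is at mid-height, ȳ = 13.2 cm.
Transfer each piece to the centroidal x-axis using Ī + A·d² with d = y − 13.2:
  bottom flange: d = -12.6 cm → contributes +3431.81 cm⁴
  web: d = 0 cm → contributes +1612.8 cm⁴
  top flange: d = 12.6 cm → contributes +3431.81 cm⁴
  hole: d = 0 cm → contributes −0.0201062 cm⁴
Total I = 8476.4 cm⁴.

Ix ≈ 8476 cm⁴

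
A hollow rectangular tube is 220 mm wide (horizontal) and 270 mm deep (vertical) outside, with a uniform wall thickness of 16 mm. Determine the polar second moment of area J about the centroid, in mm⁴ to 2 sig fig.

Decompose the section into non-overlapping parts with the origin at the bottom-left of its bounding rectangle.
Outer rectangle: 220 × 270, A = 59 400 mm², y = 135 mm, Ī = 360 855 000 mm⁴.
Inner void (subtracted): 188 × 238, A = 44 744 mm², y = 135 mm, Ī = 211 206 595 mm⁴.
By symmetry the centroid is at mid-height, ȳ = 135 mm.
All pieces are centred on the centroidal x-axis, so I = ΣĪ (holes subtracted) = 149 648 405 mm⁴.
Repeating about the centroidal y-axis gives I_y = 107 794 005 mm⁴.
Polar second moment: J = I_x + I_y = 257 442 411 mm⁴.

J ≈ 2.6 × 10⁸ mm⁴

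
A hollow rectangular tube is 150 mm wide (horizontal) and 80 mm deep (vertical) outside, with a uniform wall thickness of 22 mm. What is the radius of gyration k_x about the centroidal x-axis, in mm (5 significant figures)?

k_x ≈ 27.049 mm

Treat the section as a set of non-overlapping primitives; coordinates are from the bounding-box lower-left.
Outer rectangle: 150 × 80, A = 12 000 mm², y = 40 mm, Ī = 6 400 000 mm⁴.
Inner void (subtracted): 106 × 36, A = 3 816 mm², y = 40 mm, Ī = 412 128 mm⁴.
By symmetry the centroid is at mid-height, ȳ = 40 mm.
All pieces are centred on the centroidal x-axis, so I = ΣĪ (holes subtracted) = 5 987 872 mm⁴.
Radius of gyration: k = √(I/A) = √(5 987 872 / 8 184) = 27.04914 mm.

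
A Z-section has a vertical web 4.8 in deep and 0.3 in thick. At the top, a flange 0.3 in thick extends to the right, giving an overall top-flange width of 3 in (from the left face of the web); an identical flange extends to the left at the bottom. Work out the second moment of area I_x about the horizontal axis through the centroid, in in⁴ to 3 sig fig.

I_x ≈ 11.0 in⁴

Break the section into simple shapes (no overlaps), measuring from the bottom-left corner of the bounding box.
Web: 0.3 × 4.8, A = 1.44 in², y = 2.4 in, Ī = 2.7648 in⁴.
Top flange (beyond web): 2.7 × 0.3, A = 0.81 in², y = 4.65 in, Ī = 0.006075 in⁴.
Bottom flange (beyond web): 2.7 × 0.3, A = 0.81 in², y = 0.15 in, Ī = 0.006075 in⁴.
Centroid: ȳ = ΣA·y / ΣA = 2.4 in.
Transfer each piece to the horizontal axis through the centroid using Ī + A·d² with d = y − 2.4:
  web: d = 0 in → contributes +2.7648 in⁴
  top flange (beyond web): d = 2.25 in → contributes +4.1067 in⁴
  bottom flange (beyond web): d = -2.25 in → contributes +4.1067 in⁴
Total I = 10.978 in⁴.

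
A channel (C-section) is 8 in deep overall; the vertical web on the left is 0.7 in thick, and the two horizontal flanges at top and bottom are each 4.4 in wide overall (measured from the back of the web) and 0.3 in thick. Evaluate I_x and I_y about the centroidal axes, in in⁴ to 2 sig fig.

I_x ≈ 63 in⁴, I_y ≈ 10 in⁴

Decompose the section into non-overlapping parts with the origin at the bottom-left of its bounding rectangle.
Web: 0.7 × 8, A = 5.6 in², y = 4 in, Ī = 29.87 in⁴.
Top flange (beyond web): 3.7 × 0.3, A = 1.11 in², y = 7.85 in, Ī = 0.008325 in⁴.
Bottom flange (beyond web): 3.7 × 0.3, A = 1.11 in², y = 0.15 in, Ī = 0.008325 in⁴.
By symmetry the centroid is at mid-height, ȳ = 4 in.
Transfer each piece to the centroidal x-axis using Ī + A·d² with d = y − 4:
  web: d = 0 in → contributes +29.87 in⁴
  top flange (beyond web): d = 3.85 in → contributes +16.46 in⁴
  bottom flange (beyond web): d = -3.85 in → contributes +16.46 in⁴
Total I = 62.79 in⁴.
For the y-axis: x̄ = 0.9746 in.
Repeating about the centroidal y-axis gives I_y = 10.46 in⁴.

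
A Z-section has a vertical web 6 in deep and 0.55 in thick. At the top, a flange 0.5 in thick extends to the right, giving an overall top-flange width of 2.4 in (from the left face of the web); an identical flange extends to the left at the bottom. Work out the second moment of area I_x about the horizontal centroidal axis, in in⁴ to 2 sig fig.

I_x ≈ 24 in⁴

Treat the section as a set of non-overlapping primitives; coordinates are from the bounding-box lower-left.
Web: 0.55 × 6, A = 3.3 in², y = 3 in, Ī = 9.9 in⁴.
Top flange (beyond web): 1.85 × 0.5, A = 0.925 in², y = 5.75 in, Ī = 0.01927 in⁴.
Bottom flange (beyond web): 1.85 × 0.5, A = 0.925 in², y = 0.25 in, Ī = 0.01927 in⁴.
Centroid: ȳ = ΣA·y / ΣA = 3 in.
Transfer each piece to the horizontal centroidal axis using Ī + A·d² with d = y − 3:
  web: d = 0 in → contributes +9.9 in⁴
  top flange (beyond web): d = 2.75 in → contributes +7.015 in⁴
  bottom flange (beyond web): d = -2.75 in → contributes +7.015 in⁴
Total I = 23.93 in⁴.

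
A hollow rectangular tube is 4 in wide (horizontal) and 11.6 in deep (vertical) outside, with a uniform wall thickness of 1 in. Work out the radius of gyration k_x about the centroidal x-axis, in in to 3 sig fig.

k_x ≈ 3.70 in

Treat the section as a set of non-overlapping primitives; coordinates are from the bounding-box lower-left.
Outer rectangle: 4 × 11.6, A = 46.4 in², y = 5.8 in, Ī = 520.3 in⁴.
Inner void (subtracted): 2 × 9.6, A = 19.2 in², y = 5.8 in, Ī = 147.46 in⁴.
By symmetry the centroid is at mid-height, ȳ = 5.8 in.
All pieces are centred on the centroidal x-axis, so I = ΣĪ (holes subtracted) = 372.84 in⁴.
Radius of gyration: k = √(I/A) = √(372.84 / 27.2) = 3.7024 in.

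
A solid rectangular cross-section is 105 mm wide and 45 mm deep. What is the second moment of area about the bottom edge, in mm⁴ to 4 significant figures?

I_base ≈ 3.189 × 10⁶ mm⁴

The section: 105 × 45, A = 4 725 mm², y = 22.5 mm, Ī = 797 344 mm⁴.
Transfer it to the base of the section using Ī + A·d² with d = y − 0:
  the section: d = 22.5 mm → contributes +3 189 375 mm⁴
Total I = 3 189 375 mm⁴.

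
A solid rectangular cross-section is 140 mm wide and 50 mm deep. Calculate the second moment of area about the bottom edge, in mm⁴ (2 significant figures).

I_base ≈ 5.8 × 10⁶ mm⁴

The section: 140 × 50, A = 7 000 mm², y = 25 mm, Ī = 1 458 333 mm⁴.
Transfer it to a horizontal axis along the bottom face using Ī + A·d² with d = y − 0:
  the section: d = 25 mm → contributes +5 833 333 mm⁴
Total I = 5 833 333 mm⁴.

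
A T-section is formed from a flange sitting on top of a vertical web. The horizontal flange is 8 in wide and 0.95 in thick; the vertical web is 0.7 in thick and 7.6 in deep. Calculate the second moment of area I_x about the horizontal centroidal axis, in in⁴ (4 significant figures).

Treat the section as a set of non-overlapping primitives; coordinates are from the bounding-box lower-left.
Flange: 8 × 0.95, A = 7.6 in², y = 8.075 in, Ī = 0.571583 in⁴.
Web: 0.7 × 7.6, A = 5.32 in², y = 3.8 in, Ī = 25.6069 in⁴.
Centroid: ȳ = ΣA·y / ΣA = 6.31471 in.
Transfer each piece to the horizontal centroidal axis using Ī + A·d² with d = y − 6.31471:
  flange: d = 1.76029 in → contributes +24.1212 in⁴
  web: d = -2.51471 in → contributes +59.2493 in⁴
Total I = 83.3705 in⁴.

I_x ≈ 83.37 in⁴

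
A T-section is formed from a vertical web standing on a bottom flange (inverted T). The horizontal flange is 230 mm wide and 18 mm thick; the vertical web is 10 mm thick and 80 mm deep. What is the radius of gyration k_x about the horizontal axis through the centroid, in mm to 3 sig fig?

k_x ≈ 20.9 mm

Treat the section as a set of non-overlapping primitives; coordinates are from the bounding-box lower-left.
Flange: 230 × 18, A = 4 140 mm², y = 9 mm, Ī = 111 780 mm⁴.
Web: 10 × 80, A = 800 mm², y = 58 mm, Ī = 426 667 mm⁴.
Centroid: ȳ = ΣA·y / ΣA = 16.935 mm.
Transfer each piece to the horizontal axis through the centroid using Ī + A·d² with d = y − 16.935:
  flange: d = -7.9352 mm → contributes +372 467 mm⁴
  web: d = 41.065 mm → contributes +1 775 719 mm⁴
Total I = 2 148 186 mm⁴.
Radius of gyration: k = √(I/A) = √(2 148 186 / 4 940) = 20.853 mm.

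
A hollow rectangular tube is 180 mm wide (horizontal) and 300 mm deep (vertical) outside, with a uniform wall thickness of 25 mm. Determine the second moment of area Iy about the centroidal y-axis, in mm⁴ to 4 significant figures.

Break the section into simple shapes (no overlaps), measuring from the bottom-left corner of the bounding box.
Outer rectangle: 180 × 300, A = 54 000 mm², x = 90 mm, Ī = 145 800 000 mm⁴.
Inner void (subtracted): 130 × 250, A = 32 500 mm², x = 90 mm, Ī = 45 770 833 mm⁴.
By symmetry the centroid is at mid-width, x̄ = 90 mm.
All pieces are centred on the centroidal y-axis, so I = ΣĪ (holes subtracted) = 100 029 167 mm⁴.

Iy ≈ 1.000 × 10⁸ mm⁴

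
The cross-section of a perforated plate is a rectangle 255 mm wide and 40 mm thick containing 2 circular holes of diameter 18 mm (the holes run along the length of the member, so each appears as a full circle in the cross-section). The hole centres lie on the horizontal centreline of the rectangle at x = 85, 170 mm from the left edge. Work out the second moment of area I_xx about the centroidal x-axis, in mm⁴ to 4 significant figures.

I_xx ≈ 1.350 × 10⁶ mm⁴

Break the section into simple shapes (no overlaps), measuring from the bottom-left corner of the bounding box.
Plate: 255 × 40, A = 10 200 mm², y = 20 mm, Ī = 1 360 000 mm⁴.
Hole 1 (subtracted): ⌀18, A = 254.469 mm², y = 20 mm, Ī = 5 153 mm⁴.
Hole 2 (subtracted): ⌀18, A = 254.469 mm², y = 20 mm, Ī = 5 153 mm⁴.
By symmetry the centroid is at mid-height, ȳ = 20 mm.
All pieces are centred on the centroidal x-axis, so I = ΣĪ (holes subtracted) = 1 349 694 mm⁴.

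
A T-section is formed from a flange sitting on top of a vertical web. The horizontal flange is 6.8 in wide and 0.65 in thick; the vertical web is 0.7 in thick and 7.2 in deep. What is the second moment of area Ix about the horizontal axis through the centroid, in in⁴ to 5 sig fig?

Ix ≈ 58.206 in⁴

Split into non-overlapping primitives; take the origin at the lower-left of the bounding box.
Flange: 6.8 × 0.65, A = 4.42 in², y = 7.525 in, Ī = 0.1556208 in⁴.
Web: 0.7 × 7.2, A = 5.04 in², y = 3.6 in, Ī = 21.7728 in⁴.
Centroid: ȳ = ΣA·y / ΣA = 5.433879 in.
Transfer each piece to the horizontal axis through the centroid using Ī + A·d² with d = y − 5.433879:
  flange: d = 2.091121 in → contributes +19.48333 in⁴
  web: d = -1.833879 in → contributes +38.72289 in⁴
Total I = 58.20622 in⁴.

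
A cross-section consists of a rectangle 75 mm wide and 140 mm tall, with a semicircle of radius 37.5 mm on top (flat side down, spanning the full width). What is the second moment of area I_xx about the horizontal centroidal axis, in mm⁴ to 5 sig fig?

Decompose the section into non-overlapping parts with the origin at the bottom-left of its bounding rectangle.
Rectangular body: 75 × 140, A = 10 500 mm², y = 70 mm, Ī = 17 150 000 mm⁴.
Semicircular cap: semicircle r = 37.5, A = 2208.932 mm², y = 155.9155 mm, Ī = 217048.7 mm⁴.
Centroid: ȳ = ΣA·y / ΣA = 84.93292 mm.
Transfer each piece to the horizontal centroidal axis using Ī + A·d² with d = y − 84.93292:
  rectangular body: d = -14.93292 mm → contributes +19 491 418 mm⁴
  semicircular cap: d = 70.98257 mm → contributes +11 346 810 mm⁴
Total I = 30 838 228 mm⁴.

I_xx ≈ 3.0838 × 10⁷ mm⁴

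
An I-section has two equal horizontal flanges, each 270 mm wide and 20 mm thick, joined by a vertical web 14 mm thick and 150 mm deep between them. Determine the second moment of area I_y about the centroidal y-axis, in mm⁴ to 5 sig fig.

I_y ≈ 6.5644 × 10⁷ mm⁴

Split into non-overlapping primitives; take the origin at the lower-left of the bounding box.
Bottom flange: 270 × 20, A = 5 400 mm², x = 135 mm, Ī = 32 805 000 mm⁴.
Web: 14 × 150, A = 2 100 mm², x = 135 mm, Ī = 34 300 mm⁴.
Top flange: 270 × 20, A = 5 400 mm², x = 135 mm, Ī = 32 805 000 mm⁴.
By symmetry the centroid is at mid-width, x̄ = 135 mm.
All pieces are centred on the centroidal y-axis, so I = ΣĪ = 65 644 300 mm⁴.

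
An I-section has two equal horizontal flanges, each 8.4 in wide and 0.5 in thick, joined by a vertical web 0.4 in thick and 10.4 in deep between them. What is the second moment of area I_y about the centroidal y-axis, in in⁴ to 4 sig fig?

Treat the section as a set of non-overlapping primitives; coordinates are from the bounding-box lower-left.
Bottom flange: 8.4 × 0.5, A = 4.2 in², x = 4.2 in, Ī = 24.696 in⁴.
Web: 0.4 × 10.4, A = 4.16 in², x = 4.2 in, Ī = 0.0554667 in⁴.
Top flange: 8.4 × 0.5, A = 4.2 in², x = 4.2 in, Ī = 24.696 in⁴.
By symmetry the centroid is at mid-width, x̄ = 4.2 in.
All pieces are centred on the centroidal y-axis, so I = ΣĪ = 49.4475 in⁴.

I_y ≈ 49.45 in⁴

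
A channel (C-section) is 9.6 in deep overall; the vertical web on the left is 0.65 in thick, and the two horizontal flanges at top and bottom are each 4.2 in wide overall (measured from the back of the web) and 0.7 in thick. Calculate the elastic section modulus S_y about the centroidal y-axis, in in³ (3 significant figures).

S_y ≈ 5.99 in³

Treat the section as a set of non-overlapping primitives; coordinates are from the bounding-box lower-left.
Web: 0.65 × 9.6, A = 6.24 in², x = 0.325 in, Ī = 0.2197 in⁴.
Top flange (beyond web): 3.55 × 0.7, A = 2.485 in², x = 2.425 in, Ī = 2.6098 in⁴.
Bottom flange (beyond web): 3.55 × 0.7, A = 2.485 in², x = 2.425 in, Ī = 2.6098 in⁴.
Centroid: x̄ = ΣA·x / ΣA = 1.256 in.
Transfer each piece to the centroidal y-axis using Ī + A·d² with d = x − 1.256:
  web: d = -0.93104 in → contributes +5.6288 in⁴
  top flange (beyond web): d = 1.169 in → contributes +6.0054 in⁴
  bottom flange (beyond web): d = 1.169 in → contributes +6.0054 in⁴
Total I = 17.64 in⁴.
Extreme fibre distance c = 2.944 in; S = I/c = 5.9918 in³.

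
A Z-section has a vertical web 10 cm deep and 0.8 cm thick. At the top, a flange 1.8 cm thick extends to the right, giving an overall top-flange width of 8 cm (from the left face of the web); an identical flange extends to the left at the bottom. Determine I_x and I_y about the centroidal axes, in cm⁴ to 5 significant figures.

Split into non-overlapping primitives; take the origin at the lower-left of the bounding box.
Web: 0.8 × 10, A = 8 cm², y = 5 cm, Ī = 66.66667 cm⁴.
Top flange (beyond web): 7.2 × 1.8, A = 12.96 cm², y = 9.1 cm, Ī = 3.4992 cm⁴.
Bottom flange (beyond web): 7.2 × 1.8, A = 12.96 cm², y = 0.9 cm, Ī = 3.4992 cm⁴.
Centroid: ȳ = ΣA·y / ΣA = 5 cm.
Transfer each piece to the centroidal x-axis using Ī + A·d² with d = y − 5:
  web: d = 0 cm → contributes +66.66667 cm⁴
  top flange (beyond web): d = 4.1 cm → contributes +221.3568 cm⁴
  bottom flange (beyond web): d = -4.1 cm → contributes +221.3568 cm⁴
Total I = 509.3803 cm⁴.
For the y-axis: x̄ = 7.6 cm.
Repeating about the centroidal y-axis gives I_y = 527.1211 cm⁴.

I_x ≈ 509.38 cm⁴, I_y ≈ 527.12 cm⁴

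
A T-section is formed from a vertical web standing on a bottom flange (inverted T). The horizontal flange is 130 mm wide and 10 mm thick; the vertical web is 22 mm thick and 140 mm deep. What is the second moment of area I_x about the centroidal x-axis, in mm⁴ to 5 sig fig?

I_x ≈ 1.0184 × 10⁷ mm⁴

Split into non-overlapping primitives; take the origin at the lower-left of the bounding box.
Flange: 130 × 10, A = 1 300 mm², y = 5 mm, Ī = 10833.33 mm⁴.
Web: 22 × 140, A = 3 080 mm², y = 80 mm, Ī = 5 030 667 mm⁴.
Centroid: ȳ = ΣA·y / ΣA = 57.73973 mm.
Transfer each piece to the centroidal x-axis using Ī + A·d² with d = y − 57.73973:
  flange: d = -52.73973 mm → contributes +3 626 756 mm⁴
  web: d = 22.26027 mm → contributes +6 556 868 mm⁴
Total I = 10 183 623 mm⁴.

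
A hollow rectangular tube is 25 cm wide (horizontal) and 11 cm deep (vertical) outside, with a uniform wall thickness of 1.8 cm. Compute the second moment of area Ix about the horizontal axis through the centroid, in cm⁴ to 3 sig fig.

Ix ≈ 2050 cm⁴

Decompose the section into non-overlapping parts with the origin at the bottom-left of its bounding rectangle.
Outer rectangle: 25 × 11, A = 275 cm², y = 5.5 cm, Ī = 2772.9 cm⁴.
Inner void (subtracted): 21.4 × 7.4, A = 158.36 cm², y = 5.5 cm, Ī = 722.65 cm⁴.
By symmetry the centroid is at mid-height, ȳ = 5.5 cm.
All pieces are centred on the horizontal axis through the centroid, so I = ΣĪ (holes subtracted) = 2050.3 cm⁴.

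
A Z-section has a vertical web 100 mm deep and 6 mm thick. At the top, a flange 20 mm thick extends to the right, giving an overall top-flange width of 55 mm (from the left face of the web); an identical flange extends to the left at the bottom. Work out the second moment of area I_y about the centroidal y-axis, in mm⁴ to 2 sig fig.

I_y ≈ 1.9 × 10⁶ mm⁴

Split into non-overlapping primitives; take the origin at the lower-left of the bounding box.
Web: 6 × 100, A = 600 mm², x = 52 mm, Ī = 1 800 mm⁴.
Top flange (beyond web): 49 × 20, A = 980 mm², x = 79.5 mm, Ī = 196 082 mm⁴.
Bottom flange (beyond web): 49 × 20, A = 980 mm², x = 24.5 mm, Ī = 196 082 mm⁴.
Centroid: x̄ = ΣA·x / ΣA = 52 mm.
Transfer each piece to the centroidal y-axis using Ī + A·d² with d = x − 52:
  web: d = 0 mm → contributes +1 800 mm⁴
  top flange (beyond web): d = 27.5 mm → contributes +937 207 mm⁴
  bottom flange (beyond web): d = -27.5 mm → contributes +937 207 mm⁴
Total I = 1 876 213 mm⁴.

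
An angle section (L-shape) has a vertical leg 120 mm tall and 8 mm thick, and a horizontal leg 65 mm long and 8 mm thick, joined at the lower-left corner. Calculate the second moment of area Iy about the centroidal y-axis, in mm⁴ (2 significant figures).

Iy ≈ 4.6 × 10⁵ mm⁴

Split into non-overlapping primitives; take the origin at the lower-left of the bounding box.
Vertical leg: 8 × 120, A = 960 mm², x = 4 mm, Ī = 5 120 mm⁴.
Horizontal leg (remainder): 57 × 8, A = 456 mm², x = 36.5 mm, Ī = 123 462 mm⁴.
Centroid: x̄ = ΣA·x / ΣA = 14.47 mm.
Transfer each piece to the centroidal y-axis using Ī + A·d² with d = x − 14.47:
  vertical leg: d = -10.47 mm → contributes +110 278 mm⁴
  horizontal leg (remainder): d = 22.03 mm → contributes +344 847 mm⁴
Total I = 455 124 mm⁴.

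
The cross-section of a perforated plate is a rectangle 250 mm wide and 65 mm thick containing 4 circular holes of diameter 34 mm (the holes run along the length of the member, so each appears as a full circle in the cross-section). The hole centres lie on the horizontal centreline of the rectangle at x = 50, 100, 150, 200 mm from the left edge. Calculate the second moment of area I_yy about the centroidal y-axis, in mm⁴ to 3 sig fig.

Decompose the section into non-overlapping parts with the origin at the bottom-left of its bounding rectangle.
Plate: 250 × 65, A = 16 250 mm², x = 125 mm, Ī = 84 635 417 mm⁴.
Hole 1 (subtracted): ⌀34, A = 907.92 mm², x = 50 mm, Ī = 65 597 mm⁴.
Hole 2 (subtracted): ⌀34, A = 907.92 mm², x = 100 mm, Ī = 65 597 mm⁴.
Hole 3 (subtracted): ⌀34, A = 907.92 mm², x = 150 mm, Ī = 65 597 mm⁴.
Hole 4 (subtracted): ⌀34, A = 907.92 mm², x = 200 mm, Ī = 65 597 mm⁴.
By symmetry the centroid is at mid-width, x̄ = 125 mm.
Transfer each piece to the centroidal y-axis using Ī + A·d² with d = x − 125:
  plate: d = 0 mm → contributes +84 635 417 mm⁴
  hole 1: d = -75 mm → contributes −5 172 649 mm⁴
  hole 2: d = -25 mm → contributes −633 047 mm⁴
  hole 3: d = 25 mm → contributes −633 047 mm⁴
  hole 4: d = 75 mm → contributes −5 172 649 mm⁴
Total I = 73 024 024 mm⁴.

I_yy ≈ 7.30 × 10⁷ mm⁴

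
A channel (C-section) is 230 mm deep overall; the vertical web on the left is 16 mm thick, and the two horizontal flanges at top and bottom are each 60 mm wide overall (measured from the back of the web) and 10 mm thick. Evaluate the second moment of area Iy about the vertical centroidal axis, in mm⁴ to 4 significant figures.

Iy ≈ 8.596 × 10⁵ mm⁴

Split into non-overlapping primitives; take the origin at the lower-left of the bounding box.
Web: 16 × 230, A = 3 680 mm², x = 8 mm, Ī = 78506.7 mm⁴.
Top flange (beyond web): 44 × 10, A = 440 mm², x = 38 mm, Ī = 70986.7 mm⁴.
Bottom flange (beyond web): 44 × 10, A = 440 mm², x = 38 mm, Ī = 70986.7 mm⁴.
Centroid: x̄ = ΣA·x / ΣA = 13.7895 mm.
Transfer each piece to the vertical centroidal axis using Ī + A·d² with d = x − 13.7895:
  web: d = -5.78947 mm → contributes +201 853 mm⁴
  top flange (beyond web): d = 24.2105 mm → contributes +328 892 mm⁴
  bottom flange (beyond web): d = 24.2105 mm → contributes +328 892 mm⁴
Total I = 859 638 mm⁴.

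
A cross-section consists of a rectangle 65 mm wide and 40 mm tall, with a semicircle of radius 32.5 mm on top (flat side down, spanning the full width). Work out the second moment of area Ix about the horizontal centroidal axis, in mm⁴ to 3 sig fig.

Ix ≈ 1.63 × 10⁶ mm⁴

Break the section into simple shapes (no overlaps), measuring from the bottom-left corner of the bounding box.
Rectangular body: 65 × 40, A = 2 600 mm², y = 20 mm, Ī = 346 667 mm⁴.
Semicircular cap: semicircle r = 32.5, A = 1659.2 mm², y = 53.793 mm, Ī = 122 452 mm⁴.
Centroid: ȳ = ΣA·y / ΣA = 33.164 mm.
Transfer each piece to the horizontal centroidal axis using Ī + A·d² with d = y − 33.164:
  rectangular body: d = -13.164 mm → contributes +797 239 mm⁴
  semicircular cap: d = 20.629 mm → contributes +828 527 mm⁴
Total I = 1 625 766 mm⁴.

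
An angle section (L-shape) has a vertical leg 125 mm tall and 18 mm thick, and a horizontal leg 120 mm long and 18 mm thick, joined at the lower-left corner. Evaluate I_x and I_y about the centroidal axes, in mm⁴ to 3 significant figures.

Treat the section as a set of non-overlapping primitives; coordinates are from the bounding-box lower-left.
Vertical leg: 18 × 125, A = 2 250 mm², y = 62.5 mm, Ī = 2 929 688 mm⁴.
Horizontal leg (remainder): 102 × 18, A = 1 836 mm², y = 9 mm, Ī = 49 572 mm⁴.
Centroid: ȳ = ΣA·y / ΣA = 38.46 mm.
Transfer each piece to the centroidal x-axis using Ī + A·d² with d = y − 38.46:
  vertical leg: d = 24.04 mm → contributes +4 229 973 mm⁴
  horizontal leg (remainder): d = -29.46 mm → contributes +1 643 059 mm⁴
Total I = 5 873 032 mm⁴.
For the y-axis: x̄ = 35.96 mm.
Repeating about the centroidal y-axis gives I_y = 5 292 210 mm⁴.

I_x ≈ 5.87 × 10⁶ mm⁴, I_y ≈ 5.29 × 10⁶ mm⁴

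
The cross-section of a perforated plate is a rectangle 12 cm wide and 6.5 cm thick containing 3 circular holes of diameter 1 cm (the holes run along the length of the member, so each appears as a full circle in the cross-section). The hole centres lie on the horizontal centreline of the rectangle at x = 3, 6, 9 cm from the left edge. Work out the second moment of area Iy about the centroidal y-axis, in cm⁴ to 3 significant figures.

Break the section into simple shapes (no overlaps), measuring from the bottom-left corner of the bounding box.
Plate: 12 × 6.5, A = 78 cm², x = 6 cm, Ī = 936 cm⁴.
Hole 1 (subtracted): ⌀1, A = 0.7854 cm², x = 3 cm, Ī = 0.049087 cm⁴.
Hole 2 (subtracted): ⌀1, A = 0.7854 cm², x = 6 cm, Ī = 0.049087 cm⁴.
Hole 3 (subtracted): ⌀1, A = 0.7854 cm², x = 9 cm, Ī = 0.049087 cm⁴.
By symmetry the centroid is at mid-width, x̄ = 6 cm.
Transfer each piece to the centroidal y-axis using Ī + A·d² with d = x − 6:
  plate: d = 0 cm → contributes +936 cm⁴
  hole 1: d = -3 cm → contributes −7.1177 cm⁴
  hole 2: d = 0 cm → contributes −0.049087 cm⁴
  hole 3: d = 3 cm → contributes −7.1177 cm⁴
Total I = 921.72 cm⁴.

Iy ≈ 922 cm⁴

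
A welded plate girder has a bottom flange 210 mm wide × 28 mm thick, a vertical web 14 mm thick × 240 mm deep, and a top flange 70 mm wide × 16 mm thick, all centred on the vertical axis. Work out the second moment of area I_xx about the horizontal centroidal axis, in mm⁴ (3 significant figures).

Decompose the section into non-overlapping parts with the origin at the bottom-left of its bounding rectangle.
Bottom plate: 210 × 28, A = 5 880 mm², y = 14 mm, Ī = 384 160 mm⁴.
Web plate: 14 × 240, A = 3 360 mm², y = 148 mm, Ī = 16 128 000 mm⁴.
Top plate: 70 × 16, A = 1 120 mm², y = 276 mm, Ī = 23 893 mm⁴.
Centroid: ȳ = ΣA·y / ΣA = 85.784 mm.
Transfer each piece to the horizontal centroidal axis using Ī + A·d² with d = y − 85.784:
  bottom plate: d = -71.784 mm → contributes +30 683 280 mm⁴
  web plate: d = 62.216 mm → contributes +29 134 081 mm⁴
  top plate: d = 190.22 mm → contributes +40 547 967 mm⁴
Total I = 100 365 329 mm⁴.

I_xx ≈ 1.00 × 10⁸ mm⁴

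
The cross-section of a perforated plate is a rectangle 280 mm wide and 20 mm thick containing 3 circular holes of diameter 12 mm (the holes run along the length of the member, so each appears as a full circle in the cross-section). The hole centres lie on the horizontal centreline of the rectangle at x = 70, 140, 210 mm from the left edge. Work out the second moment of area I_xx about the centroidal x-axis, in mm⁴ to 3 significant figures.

Split into non-overlapping primitives; take the origin at the lower-left of the bounding box.
Plate: 280 × 20, A = 5 600 mm², y = 10 mm, Ī = 186 667 mm⁴.
Hole 1 (subtracted): ⌀12, A = 113.1 mm², y = 10 mm, Ī = 1017.9 mm⁴.
Hole 2 (subtracted): ⌀12, A = 113.1 mm², y = 10 mm, Ī = 1017.9 mm⁴.
Hole 3 (subtracted): ⌀12, A = 113.1 mm², y = 10 mm, Ī = 1017.9 mm⁴.
By symmetry the centroid is at mid-height, ȳ = 10 mm.
All pieces are centred on the centroidal x-axis, so I = ΣĪ (holes subtracted) = 183 613 mm⁴.

I_xx ≈ 1.84 × 10⁵ mm⁴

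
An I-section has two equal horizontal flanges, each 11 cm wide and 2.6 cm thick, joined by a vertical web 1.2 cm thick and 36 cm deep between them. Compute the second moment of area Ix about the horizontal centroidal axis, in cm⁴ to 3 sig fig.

Decompose the section into non-overlapping parts with the origin at the bottom-left of its bounding rectangle.
Bottom flange: 11 × 2.6, A = 28.6 cm², y = 1.3 cm, Ī = 16.111 cm⁴.
Web: 1.2 × 36, A = 43.2 cm², y = 20.6 cm, Ī = 4665.6 cm⁴.
Top flange: 11 × 2.6, A = 28.6 cm², y = 39.9 cm, Ī = 16.111 cm⁴.
By symmetry the centroid is at mid-height, ȳ = 20.6 cm.
Transfer each piece to the horizontal centroidal axis using Ī + A·d² with d = y − 20.6:
  bottom flange: d = -19.3 cm → contributes +10 669 cm⁴
  web: d = 0 cm → contributes +4665.6 cm⁴
  top flange: d = 19.3 cm → contributes +10 669 cm⁴
Total I = 26 004 cm⁴.

Ix ≈ 2.60 × 10⁴ cm⁴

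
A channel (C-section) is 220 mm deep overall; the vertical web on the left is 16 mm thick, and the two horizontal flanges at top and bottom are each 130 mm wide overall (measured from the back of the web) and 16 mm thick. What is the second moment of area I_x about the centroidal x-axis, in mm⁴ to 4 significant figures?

I_x ≈ 5.223 × 10⁷ mm⁴

Split into non-overlapping primitives; take the origin at the lower-left of the bounding box.
Web: 16 × 220, A = 3 520 mm², y = 110 mm, Ī = 14 197 333 mm⁴.
Top flange (beyond web): 114 × 16, A = 1 824 mm², y = 212 mm, Ī = 38 912 mm⁴.
Bottom flange (beyond web): 114 × 16, A = 1 824 mm², y = 8 mm, Ī = 38 912 mm⁴.
By symmetry the centroid is at mid-height, ȳ = 110 mm.
Transfer each piece to the centroidal x-axis using Ī + A·d² with d = y − 110:
  web: d = 0 mm → contributes +14 197 333 mm⁴
  top flange (beyond web): d = 102 mm → contributes +19 015 808 mm⁴
  bottom flange (beyond web): d = -102 mm → contributes +19 015 808 mm⁴
Total I = 52 228 949 mm⁴.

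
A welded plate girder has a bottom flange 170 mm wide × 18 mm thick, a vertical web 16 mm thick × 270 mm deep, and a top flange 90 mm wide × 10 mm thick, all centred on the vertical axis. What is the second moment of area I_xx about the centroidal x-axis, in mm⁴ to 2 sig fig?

I_xx ≈ 9.5 × 10⁷ mm⁴

Treat the section as a set of non-overlapping primitives; coordinates are from the bounding-box lower-left.
Bottom plate: 170 × 18, A = 3 060 mm², y = 9 mm, Ī = 82 620 mm⁴.
Web plate: 16 × 270, A = 4 320 mm², y = 153 mm, Ī = 26 244 000 mm⁴.
Top plate: 90 × 10, A = 900 mm², y = 293 mm, Ī = 7 500 mm⁴.
Centroid: ȳ = ΣA·y / ΣA = 115 mm.
Transfer each piece to the centroidal x-axis using Ī + A·d² with d = y − 115:
  bottom plate: d = -106 mm → contributes +34 464 780 mm⁴
  web plate: d = 38 mm → contributes +32 482 080 mm⁴
  top plate: d = 178 mm → contributes +28 523 100 mm⁴
Total I = 95 469 960 mm⁴.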